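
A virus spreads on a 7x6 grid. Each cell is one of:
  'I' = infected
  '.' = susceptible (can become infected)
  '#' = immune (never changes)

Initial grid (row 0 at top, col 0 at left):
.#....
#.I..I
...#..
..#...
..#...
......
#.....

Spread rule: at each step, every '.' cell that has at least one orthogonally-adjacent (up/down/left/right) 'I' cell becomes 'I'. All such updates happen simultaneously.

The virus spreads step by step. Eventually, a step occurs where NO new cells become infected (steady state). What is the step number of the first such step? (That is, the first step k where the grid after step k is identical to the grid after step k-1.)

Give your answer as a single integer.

Step 0 (initial): 2 infected
Step 1: +7 new -> 9 infected
Step 2: +5 new -> 14 infected
Step 3: +4 new -> 18 infected
Step 4: +5 new -> 23 infected
Step 5: +5 new -> 28 infected
Step 6: +5 new -> 33 infected
Step 7: +2 new -> 35 infected
Step 8: +0 new -> 35 infected

Answer: 8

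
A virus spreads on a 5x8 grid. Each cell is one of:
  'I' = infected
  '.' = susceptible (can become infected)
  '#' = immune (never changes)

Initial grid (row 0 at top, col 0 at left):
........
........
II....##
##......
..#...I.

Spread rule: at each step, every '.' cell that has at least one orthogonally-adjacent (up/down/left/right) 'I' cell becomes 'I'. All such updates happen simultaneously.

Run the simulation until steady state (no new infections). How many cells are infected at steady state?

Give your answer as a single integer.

Answer: 33

Derivation:
Step 0 (initial): 3 infected
Step 1: +6 new -> 9 infected
Step 2: +8 new -> 17 infected
Step 3: +7 new -> 24 infected
Step 4: +3 new -> 27 infected
Step 5: +3 new -> 30 infected
Step 6: +2 new -> 32 infected
Step 7: +1 new -> 33 infected
Step 8: +0 new -> 33 infected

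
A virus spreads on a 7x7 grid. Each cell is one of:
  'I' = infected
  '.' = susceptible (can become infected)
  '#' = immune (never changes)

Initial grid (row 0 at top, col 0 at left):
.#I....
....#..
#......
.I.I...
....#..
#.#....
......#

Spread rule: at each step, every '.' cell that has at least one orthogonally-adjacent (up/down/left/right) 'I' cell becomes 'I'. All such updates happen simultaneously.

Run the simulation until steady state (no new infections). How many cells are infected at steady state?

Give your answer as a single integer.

Answer: 42

Derivation:
Step 0 (initial): 3 infected
Step 1: +9 new -> 12 infected
Step 2: +10 new -> 22 infected
Step 3: +8 new -> 30 infected
Step 4: +9 new -> 39 infected
Step 5: +3 new -> 42 infected
Step 6: +0 new -> 42 infected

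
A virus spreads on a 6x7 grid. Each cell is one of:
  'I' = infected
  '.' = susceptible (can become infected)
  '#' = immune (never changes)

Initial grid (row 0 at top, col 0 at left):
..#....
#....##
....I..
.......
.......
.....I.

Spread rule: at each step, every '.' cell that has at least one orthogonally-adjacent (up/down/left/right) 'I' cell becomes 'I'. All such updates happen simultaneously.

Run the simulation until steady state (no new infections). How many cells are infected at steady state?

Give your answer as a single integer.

Answer: 38

Derivation:
Step 0 (initial): 2 infected
Step 1: +7 new -> 9 infected
Step 2: +9 new -> 18 infected
Step 3: +8 new -> 26 infected
Step 4: +6 new -> 32 infected
Step 5: +4 new -> 36 infected
Step 6: +2 new -> 38 infected
Step 7: +0 new -> 38 infected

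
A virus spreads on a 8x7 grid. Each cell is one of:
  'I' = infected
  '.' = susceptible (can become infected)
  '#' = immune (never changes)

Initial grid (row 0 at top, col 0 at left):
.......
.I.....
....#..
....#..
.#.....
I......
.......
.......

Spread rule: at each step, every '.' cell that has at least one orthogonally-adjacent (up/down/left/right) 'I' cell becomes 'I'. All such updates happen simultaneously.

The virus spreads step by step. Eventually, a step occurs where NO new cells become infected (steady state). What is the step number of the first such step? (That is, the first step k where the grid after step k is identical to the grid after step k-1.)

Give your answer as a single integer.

Answer: 9

Derivation:
Step 0 (initial): 2 infected
Step 1: +7 new -> 9 infected
Step 2: +10 new -> 19 infected
Step 3: +8 new -> 27 infected
Step 4: +7 new -> 34 infected
Step 5: +7 new -> 41 infected
Step 6: +7 new -> 48 infected
Step 7: +4 new -> 52 infected
Step 8: +1 new -> 53 infected
Step 9: +0 new -> 53 infected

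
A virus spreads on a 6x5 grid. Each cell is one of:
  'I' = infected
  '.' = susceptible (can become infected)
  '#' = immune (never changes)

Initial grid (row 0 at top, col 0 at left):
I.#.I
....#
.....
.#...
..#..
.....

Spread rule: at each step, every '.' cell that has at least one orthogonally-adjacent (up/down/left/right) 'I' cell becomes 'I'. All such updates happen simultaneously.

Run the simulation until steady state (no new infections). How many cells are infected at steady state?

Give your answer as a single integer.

Answer: 26

Derivation:
Step 0 (initial): 2 infected
Step 1: +3 new -> 5 infected
Step 2: +3 new -> 8 infected
Step 3: +4 new -> 12 infected
Step 4: +4 new -> 16 infected
Step 5: +5 new -> 21 infected
Step 6: +3 new -> 24 infected
Step 7: +2 new -> 26 infected
Step 8: +0 new -> 26 infected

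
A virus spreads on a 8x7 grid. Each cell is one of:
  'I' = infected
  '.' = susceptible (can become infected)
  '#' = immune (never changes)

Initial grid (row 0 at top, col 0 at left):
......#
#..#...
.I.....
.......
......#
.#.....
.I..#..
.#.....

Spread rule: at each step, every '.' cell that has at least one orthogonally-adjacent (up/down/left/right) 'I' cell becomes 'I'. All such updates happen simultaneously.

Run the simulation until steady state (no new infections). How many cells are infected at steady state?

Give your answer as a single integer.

Answer: 49

Derivation:
Step 0 (initial): 2 infected
Step 1: +6 new -> 8 infected
Step 2: +11 new -> 19 infected
Step 3: +8 new -> 27 infected
Step 4: +7 new -> 34 infected
Step 5: +7 new -> 41 infected
Step 6: +7 new -> 48 infected
Step 7: +1 new -> 49 infected
Step 8: +0 new -> 49 infected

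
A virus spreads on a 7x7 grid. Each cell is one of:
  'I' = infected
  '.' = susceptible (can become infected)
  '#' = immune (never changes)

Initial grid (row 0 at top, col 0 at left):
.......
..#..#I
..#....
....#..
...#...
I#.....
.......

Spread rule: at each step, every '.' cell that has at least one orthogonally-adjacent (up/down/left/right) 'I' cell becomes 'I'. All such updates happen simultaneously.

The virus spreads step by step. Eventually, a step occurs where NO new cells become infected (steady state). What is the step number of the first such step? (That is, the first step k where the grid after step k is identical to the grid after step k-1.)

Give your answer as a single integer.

Answer: 7

Derivation:
Step 0 (initial): 2 infected
Step 1: +4 new -> 6 infected
Step 2: +6 new -> 12 infected
Step 3: +8 new -> 20 infected
Step 4: +10 new -> 30 infected
Step 5: +10 new -> 40 infected
Step 6: +3 new -> 43 infected
Step 7: +0 new -> 43 infected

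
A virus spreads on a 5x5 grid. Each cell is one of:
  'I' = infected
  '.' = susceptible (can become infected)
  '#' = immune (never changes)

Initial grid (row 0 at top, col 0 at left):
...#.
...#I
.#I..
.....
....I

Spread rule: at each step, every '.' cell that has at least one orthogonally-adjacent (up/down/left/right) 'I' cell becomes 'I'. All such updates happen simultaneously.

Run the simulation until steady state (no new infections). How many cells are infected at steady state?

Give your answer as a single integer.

Step 0 (initial): 3 infected
Step 1: +7 new -> 10 infected
Step 2: +5 new -> 15 infected
Step 3: +4 new -> 19 infected
Step 4: +3 new -> 22 infected
Step 5: +0 new -> 22 infected

Answer: 22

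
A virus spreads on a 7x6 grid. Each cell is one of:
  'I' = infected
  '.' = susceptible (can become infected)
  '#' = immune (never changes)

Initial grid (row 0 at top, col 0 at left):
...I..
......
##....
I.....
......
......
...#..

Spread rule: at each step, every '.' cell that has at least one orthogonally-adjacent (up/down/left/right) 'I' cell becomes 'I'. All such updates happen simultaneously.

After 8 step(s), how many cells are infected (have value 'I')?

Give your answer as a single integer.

Answer: 39

Derivation:
Step 0 (initial): 2 infected
Step 1: +5 new -> 7 infected
Step 2: +8 new -> 15 infected
Step 3: +9 new -> 24 infected
Step 4: +6 new -> 30 infected
Step 5: +4 new -> 34 infected
Step 6: +2 new -> 36 infected
Step 7: +2 new -> 38 infected
Step 8: +1 new -> 39 infected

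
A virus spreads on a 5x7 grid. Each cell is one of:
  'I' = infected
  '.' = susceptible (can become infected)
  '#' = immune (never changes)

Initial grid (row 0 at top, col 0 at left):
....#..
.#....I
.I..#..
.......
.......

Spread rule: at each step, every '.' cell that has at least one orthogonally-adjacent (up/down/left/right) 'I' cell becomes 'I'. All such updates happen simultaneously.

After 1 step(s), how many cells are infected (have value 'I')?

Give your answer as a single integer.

Step 0 (initial): 2 infected
Step 1: +6 new -> 8 infected

Answer: 8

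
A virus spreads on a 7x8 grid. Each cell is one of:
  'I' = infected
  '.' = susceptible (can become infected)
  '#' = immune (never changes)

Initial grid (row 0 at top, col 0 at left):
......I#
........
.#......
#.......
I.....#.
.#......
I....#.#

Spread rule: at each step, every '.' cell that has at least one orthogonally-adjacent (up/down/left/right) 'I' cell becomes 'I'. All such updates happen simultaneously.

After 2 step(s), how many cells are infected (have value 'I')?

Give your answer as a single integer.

Step 0 (initial): 3 infected
Step 1: +5 new -> 8 infected
Step 2: +7 new -> 15 infected

Answer: 15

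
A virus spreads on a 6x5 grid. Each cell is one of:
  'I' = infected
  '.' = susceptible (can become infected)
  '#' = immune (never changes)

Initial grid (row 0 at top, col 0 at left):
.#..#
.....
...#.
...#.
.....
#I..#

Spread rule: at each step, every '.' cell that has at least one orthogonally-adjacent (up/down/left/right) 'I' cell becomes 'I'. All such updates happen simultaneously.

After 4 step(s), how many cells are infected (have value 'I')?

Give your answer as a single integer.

Step 0 (initial): 1 infected
Step 1: +2 new -> 3 infected
Step 2: +4 new -> 7 infected
Step 3: +4 new -> 11 infected
Step 4: +4 new -> 15 infected

Answer: 15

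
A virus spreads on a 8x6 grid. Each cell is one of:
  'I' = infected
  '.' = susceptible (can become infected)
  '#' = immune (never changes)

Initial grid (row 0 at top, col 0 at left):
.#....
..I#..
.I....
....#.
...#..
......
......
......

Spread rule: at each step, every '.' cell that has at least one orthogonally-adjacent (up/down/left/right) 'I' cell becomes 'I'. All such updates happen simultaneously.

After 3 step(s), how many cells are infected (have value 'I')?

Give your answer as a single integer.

Step 0 (initial): 2 infected
Step 1: +5 new -> 7 infected
Step 2: +6 new -> 13 infected
Step 3: +7 new -> 20 infected

Answer: 20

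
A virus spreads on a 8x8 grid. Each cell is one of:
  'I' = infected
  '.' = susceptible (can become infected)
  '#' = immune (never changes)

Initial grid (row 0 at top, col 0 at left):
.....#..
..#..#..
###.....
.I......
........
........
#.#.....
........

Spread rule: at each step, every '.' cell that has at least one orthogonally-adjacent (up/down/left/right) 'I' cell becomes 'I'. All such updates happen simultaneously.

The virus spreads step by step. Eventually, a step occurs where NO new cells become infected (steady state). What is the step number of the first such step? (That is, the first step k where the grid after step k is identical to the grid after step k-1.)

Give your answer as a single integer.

Answer: 11

Derivation:
Step 0 (initial): 1 infected
Step 1: +3 new -> 4 infected
Step 2: +4 new -> 8 infected
Step 3: +6 new -> 14 infected
Step 4: +6 new -> 20 infected
Step 5: +9 new -> 29 infected
Step 6: +8 new -> 37 infected
Step 7: +7 new -> 44 infected
Step 8: +7 new -> 51 infected
Step 9: +4 new -> 55 infected
Step 10: +1 new -> 56 infected
Step 11: +0 new -> 56 infected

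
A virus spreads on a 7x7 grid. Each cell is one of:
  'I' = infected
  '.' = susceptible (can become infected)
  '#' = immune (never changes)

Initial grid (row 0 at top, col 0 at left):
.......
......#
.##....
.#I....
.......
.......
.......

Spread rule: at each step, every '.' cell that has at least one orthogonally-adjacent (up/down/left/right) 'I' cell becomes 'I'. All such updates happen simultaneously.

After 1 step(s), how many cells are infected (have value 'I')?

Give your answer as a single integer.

Step 0 (initial): 1 infected
Step 1: +2 new -> 3 infected

Answer: 3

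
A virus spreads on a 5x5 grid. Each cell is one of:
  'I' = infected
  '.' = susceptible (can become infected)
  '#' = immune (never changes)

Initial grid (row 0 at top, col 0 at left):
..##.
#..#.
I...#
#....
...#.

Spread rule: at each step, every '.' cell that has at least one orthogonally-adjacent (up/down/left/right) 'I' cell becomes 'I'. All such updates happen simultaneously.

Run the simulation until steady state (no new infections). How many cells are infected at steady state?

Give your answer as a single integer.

Answer: 16

Derivation:
Step 0 (initial): 1 infected
Step 1: +1 new -> 2 infected
Step 2: +3 new -> 5 infected
Step 3: +5 new -> 10 infected
Step 4: +4 new -> 14 infected
Step 5: +1 new -> 15 infected
Step 6: +1 new -> 16 infected
Step 7: +0 new -> 16 infected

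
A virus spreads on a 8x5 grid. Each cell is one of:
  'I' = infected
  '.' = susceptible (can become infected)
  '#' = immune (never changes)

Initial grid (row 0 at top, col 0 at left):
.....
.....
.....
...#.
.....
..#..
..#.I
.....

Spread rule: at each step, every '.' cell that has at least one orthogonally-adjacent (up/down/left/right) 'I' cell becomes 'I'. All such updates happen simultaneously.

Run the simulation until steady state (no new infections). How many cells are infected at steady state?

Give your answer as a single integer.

Answer: 37

Derivation:
Step 0 (initial): 1 infected
Step 1: +3 new -> 4 infected
Step 2: +3 new -> 7 infected
Step 3: +3 new -> 10 infected
Step 4: +3 new -> 13 infected
Step 5: +6 new -> 19 infected
Step 6: +7 new -> 26 infected
Step 7: +5 new -> 31 infected
Step 8: +3 new -> 34 infected
Step 9: +2 new -> 36 infected
Step 10: +1 new -> 37 infected
Step 11: +0 new -> 37 infected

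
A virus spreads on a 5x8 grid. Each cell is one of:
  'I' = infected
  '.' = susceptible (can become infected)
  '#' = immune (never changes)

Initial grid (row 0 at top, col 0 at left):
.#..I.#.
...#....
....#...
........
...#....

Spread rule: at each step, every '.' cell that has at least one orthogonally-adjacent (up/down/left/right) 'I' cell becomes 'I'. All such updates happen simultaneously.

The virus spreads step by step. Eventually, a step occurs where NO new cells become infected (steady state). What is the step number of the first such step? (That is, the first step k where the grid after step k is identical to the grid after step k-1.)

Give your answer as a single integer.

Answer: 9

Derivation:
Step 0 (initial): 1 infected
Step 1: +3 new -> 4 infected
Step 2: +2 new -> 6 infected
Step 3: +3 new -> 9 infected
Step 4: +5 new -> 14 infected
Step 5: +9 new -> 23 infected
Step 6: +8 new -> 31 infected
Step 7: +3 new -> 34 infected
Step 8: +1 new -> 35 infected
Step 9: +0 new -> 35 infected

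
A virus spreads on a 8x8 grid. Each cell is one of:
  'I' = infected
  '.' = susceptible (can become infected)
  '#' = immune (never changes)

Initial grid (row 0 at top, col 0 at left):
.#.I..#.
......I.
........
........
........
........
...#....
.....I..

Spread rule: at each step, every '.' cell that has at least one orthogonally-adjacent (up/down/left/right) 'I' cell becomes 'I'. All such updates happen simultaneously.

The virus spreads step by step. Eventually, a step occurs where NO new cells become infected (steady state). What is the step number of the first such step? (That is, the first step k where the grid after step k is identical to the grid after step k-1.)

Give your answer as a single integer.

Answer: 8

Derivation:
Step 0 (initial): 3 infected
Step 1: +9 new -> 12 infected
Step 2: +13 new -> 25 infected
Step 3: +12 new -> 37 infected
Step 4: +11 new -> 48 infected
Step 5: +7 new -> 55 infected
Step 6: +4 new -> 59 infected
Step 7: +2 new -> 61 infected
Step 8: +0 new -> 61 infected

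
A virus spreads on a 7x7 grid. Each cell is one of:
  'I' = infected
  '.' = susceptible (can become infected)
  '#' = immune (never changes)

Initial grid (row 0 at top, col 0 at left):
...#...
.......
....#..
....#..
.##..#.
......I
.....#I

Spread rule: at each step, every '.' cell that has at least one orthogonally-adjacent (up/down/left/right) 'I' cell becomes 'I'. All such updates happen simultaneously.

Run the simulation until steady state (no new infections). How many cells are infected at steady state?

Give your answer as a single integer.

Answer: 42

Derivation:
Step 0 (initial): 2 infected
Step 1: +2 new -> 4 infected
Step 2: +2 new -> 6 infected
Step 3: +5 new -> 11 infected
Step 4: +5 new -> 16 infected
Step 5: +5 new -> 21 infected
Step 6: +6 new -> 27 infected
Step 7: +6 new -> 33 infected
Step 8: +3 new -> 36 infected
Step 9: +3 new -> 39 infected
Step 10: +2 new -> 41 infected
Step 11: +1 new -> 42 infected
Step 12: +0 new -> 42 infected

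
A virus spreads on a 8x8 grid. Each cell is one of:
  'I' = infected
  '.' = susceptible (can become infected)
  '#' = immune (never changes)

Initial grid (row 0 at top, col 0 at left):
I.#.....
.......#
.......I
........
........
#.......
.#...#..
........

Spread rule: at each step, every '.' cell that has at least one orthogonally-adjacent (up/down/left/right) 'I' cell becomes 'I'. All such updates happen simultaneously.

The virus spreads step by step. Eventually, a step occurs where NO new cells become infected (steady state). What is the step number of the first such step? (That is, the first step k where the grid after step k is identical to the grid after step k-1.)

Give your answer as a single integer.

Step 0 (initial): 2 infected
Step 1: +4 new -> 6 infected
Step 2: +6 new -> 12 infected
Step 3: +9 new -> 21 infected
Step 4: +12 new -> 33 infected
Step 5: +9 new -> 42 infected
Step 6: +5 new -> 47 infected
Step 7: +4 new -> 51 infected
Step 8: +3 new -> 54 infected
Step 9: +2 new -> 56 infected
Step 10: +1 new -> 57 infected
Step 11: +1 new -> 58 infected
Step 12: +1 new -> 59 infected
Step 13: +0 new -> 59 infected

Answer: 13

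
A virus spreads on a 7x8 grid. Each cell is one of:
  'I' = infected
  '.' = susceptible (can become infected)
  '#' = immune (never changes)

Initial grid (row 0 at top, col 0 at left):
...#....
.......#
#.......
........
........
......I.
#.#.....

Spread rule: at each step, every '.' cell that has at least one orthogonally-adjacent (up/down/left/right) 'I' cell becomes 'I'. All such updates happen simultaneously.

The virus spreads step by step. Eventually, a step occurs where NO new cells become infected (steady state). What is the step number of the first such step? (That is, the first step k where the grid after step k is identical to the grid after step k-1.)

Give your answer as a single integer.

Step 0 (initial): 1 infected
Step 1: +4 new -> 5 infected
Step 2: +6 new -> 11 infected
Step 3: +6 new -> 17 infected
Step 4: +7 new -> 24 infected
Step 5: +6 new -> 30 infected
Step 6: +8 new -> 38 infected
Step 7: +5 new -> 43 infected
Step 8: +3 new -> 46 infected
Step 9: +2 new -> 48 infected
Step 10: +2 new -> 50 infected
Step 11: +1 new -> 51 infected
Step 12: +0 new -> 51 infected

Answer: 12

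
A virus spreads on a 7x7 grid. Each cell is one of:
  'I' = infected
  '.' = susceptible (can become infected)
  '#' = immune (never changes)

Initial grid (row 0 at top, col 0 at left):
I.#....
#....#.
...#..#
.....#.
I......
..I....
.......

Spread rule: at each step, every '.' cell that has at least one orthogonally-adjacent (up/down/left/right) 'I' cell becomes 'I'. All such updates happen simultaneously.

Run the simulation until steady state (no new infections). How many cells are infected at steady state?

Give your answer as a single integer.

Step 0 (initial): 3 infected
Step 1: +8 new -> 11 infected
Step 2: +9 new -> 20 infected
Step 3: +7 new -> 27 infected
Step 4: +5 new -> 32 infected
Step 5: +5 new -> 37 infected
Step 6: +3 new -> 40 infected
Step 7: +1 new -> 41 infected
Step 8: +1 new -> 42 infected
Step 9: +1 new -> 43 infected
Step 10: +0 new -> 43 infected

Answer: 43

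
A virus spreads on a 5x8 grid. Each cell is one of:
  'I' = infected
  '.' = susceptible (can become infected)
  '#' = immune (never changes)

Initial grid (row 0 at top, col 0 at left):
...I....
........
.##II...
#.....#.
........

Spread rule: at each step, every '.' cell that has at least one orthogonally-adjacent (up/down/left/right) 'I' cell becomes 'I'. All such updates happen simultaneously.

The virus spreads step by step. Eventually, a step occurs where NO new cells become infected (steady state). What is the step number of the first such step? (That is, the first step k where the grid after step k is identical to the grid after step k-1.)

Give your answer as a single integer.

Step 0 (initial): 3 infected
Step 1: +7 new -> 10 infected
Step 2: +9 new -> 19 infected
Step 3: +8 new -> 27 infected
Step 4: +6 new -> 33 infected
Step 5: +3 new -> 36 infected
Step 6: +0 new -> 36 infected

Answer: 6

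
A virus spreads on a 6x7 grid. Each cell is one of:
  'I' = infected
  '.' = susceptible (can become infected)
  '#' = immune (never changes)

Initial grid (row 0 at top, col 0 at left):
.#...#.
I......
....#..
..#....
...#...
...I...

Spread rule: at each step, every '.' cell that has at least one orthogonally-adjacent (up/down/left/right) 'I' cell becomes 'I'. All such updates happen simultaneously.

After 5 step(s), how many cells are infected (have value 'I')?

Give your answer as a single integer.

Answer: 34

Derivation:
Step 0 (initial): 2 infected
Step 1: +5 new -> 7 infected
Step 2: +7 new -> 14 infected
Step 3: +10 new -> 24 infected
Step 4: +6 new -> 30 infected
Step 5: +4 new -> 34 infected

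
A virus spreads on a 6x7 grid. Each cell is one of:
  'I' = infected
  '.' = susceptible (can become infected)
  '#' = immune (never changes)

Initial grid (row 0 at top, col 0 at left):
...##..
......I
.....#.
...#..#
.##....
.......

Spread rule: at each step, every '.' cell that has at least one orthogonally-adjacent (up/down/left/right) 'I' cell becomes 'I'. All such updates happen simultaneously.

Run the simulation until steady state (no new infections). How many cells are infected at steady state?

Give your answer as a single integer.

Step 0 (initial): 1 infected
Step 1: +3 new -> 4 infected
Step 2: +2 new -> 6 infected
Step 3: +2 new -> 8 infected
Step 4: +3 new -> 11 infected
Step 5: +5 new -> 16 infected
Step 6: +7 new -> 23 infected
Step 7: +6 new -> 29 infected
Step 8: +3 new -> 32 infected
Step 9: +2 new -> 34 infected
Step 10: +1 new -> 35 infected
Step 11: +0 new -> 35 infected

Answer: 35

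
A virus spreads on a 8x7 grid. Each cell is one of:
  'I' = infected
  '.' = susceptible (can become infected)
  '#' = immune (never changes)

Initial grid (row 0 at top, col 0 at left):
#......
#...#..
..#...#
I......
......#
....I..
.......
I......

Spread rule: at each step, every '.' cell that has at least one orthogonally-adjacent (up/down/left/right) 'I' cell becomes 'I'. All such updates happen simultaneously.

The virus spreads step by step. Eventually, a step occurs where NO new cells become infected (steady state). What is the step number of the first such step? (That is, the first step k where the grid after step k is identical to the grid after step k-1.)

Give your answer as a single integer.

Answer: 8

Derivation:
Step 0 (initial): 3 infected
Step 1: +9 new -> 12 infected
Step 2: +14 new -> 26 infected
Step 3: +10 new -> 36 infected
Step 4: +6 new -> 42 infected
Step 5: +3 new -> 45 infected
Step 6: +3 new -> 48 infected
Step 7: +2 new -> 50 infected
Step 8: +0 new -> 50 infected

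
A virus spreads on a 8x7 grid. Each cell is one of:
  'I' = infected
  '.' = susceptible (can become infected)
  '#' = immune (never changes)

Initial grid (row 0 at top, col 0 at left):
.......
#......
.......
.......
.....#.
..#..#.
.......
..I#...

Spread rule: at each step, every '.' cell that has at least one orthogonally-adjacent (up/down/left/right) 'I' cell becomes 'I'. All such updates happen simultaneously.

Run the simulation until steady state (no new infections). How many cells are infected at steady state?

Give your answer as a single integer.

Answer: 51

Derivation:
Step 0 (initial): 1 infected
Step 1: +2 new -> 3 infected
Step 2: +3 new -> 6 infected
Step 3: +4 new -> 10 infected
Step 4: +6 new -> 16 infected
Step 5: +7 new -> 23 infected
Step 6: +7 new -> 30 infected
Step 7: +7 new -> 37 infected
Step 8: +6 new -> 43 infected
Step 9: +5 new -> 48 infected
Step 10: +2 new -> 50 infected
Step 11: +1 new -> 51 infected
Step 12: +0 new -> 51 infected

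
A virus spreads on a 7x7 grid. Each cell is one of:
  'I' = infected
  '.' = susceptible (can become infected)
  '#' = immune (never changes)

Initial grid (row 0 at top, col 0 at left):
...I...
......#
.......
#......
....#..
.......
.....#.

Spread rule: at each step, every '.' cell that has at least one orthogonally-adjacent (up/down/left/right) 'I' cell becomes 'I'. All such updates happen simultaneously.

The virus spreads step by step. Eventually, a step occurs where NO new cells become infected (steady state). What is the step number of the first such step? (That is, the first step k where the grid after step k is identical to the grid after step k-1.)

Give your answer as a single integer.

Step 0 (initial): 1 infected
Step 1: +3 new -> 4 infected
Step 2: +5 new -> 9 infected
Step 3: +7 new -> 16 infected
Step 4: +6 new -> 22 infected
Step 5: +6 new -> 28 infected
Step 6: +6 new -> 34 infected
Step 7: +6 new -> 40 infected
Step 8: +3 new -> 43 infected
Step 9: +2 new -> 45 infected
Step 10: +0 new -> 45 infected

Answer: 10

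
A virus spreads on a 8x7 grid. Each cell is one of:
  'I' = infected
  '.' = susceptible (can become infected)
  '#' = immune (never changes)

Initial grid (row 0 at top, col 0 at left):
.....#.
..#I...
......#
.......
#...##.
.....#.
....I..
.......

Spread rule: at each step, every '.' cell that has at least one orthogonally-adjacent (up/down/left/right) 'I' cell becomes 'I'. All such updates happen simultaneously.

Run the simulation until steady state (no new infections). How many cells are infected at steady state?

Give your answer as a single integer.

Answer: 49

Derivation:
Step 0 (initial): 2 infected
Step 1: +7 new -> 9 infected
Step 2: +11 new -> 20 infected
Step 3: +12 new -> 32 infected
Step 4: +11 new -> 43 infected
Step 5: +6 new -> 49 infected
Step 6: +0 new -> 49 infected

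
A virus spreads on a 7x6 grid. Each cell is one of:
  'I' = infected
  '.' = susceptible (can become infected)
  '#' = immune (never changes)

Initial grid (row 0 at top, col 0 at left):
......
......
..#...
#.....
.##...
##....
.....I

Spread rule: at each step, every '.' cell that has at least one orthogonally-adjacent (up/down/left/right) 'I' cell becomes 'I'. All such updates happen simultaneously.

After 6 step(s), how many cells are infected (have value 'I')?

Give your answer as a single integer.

Step 0 (initial): 1 infected
Step 1: +2 new -> 3 infected
Step 2: +3 new -> 6 infected
Step 3: +4 new -> 10 infected
Step 4: +5 new -> 15 infected
Step 5: +4 new -> 19 infected
Step 6: +4 new -> 23 infected

Answer: 23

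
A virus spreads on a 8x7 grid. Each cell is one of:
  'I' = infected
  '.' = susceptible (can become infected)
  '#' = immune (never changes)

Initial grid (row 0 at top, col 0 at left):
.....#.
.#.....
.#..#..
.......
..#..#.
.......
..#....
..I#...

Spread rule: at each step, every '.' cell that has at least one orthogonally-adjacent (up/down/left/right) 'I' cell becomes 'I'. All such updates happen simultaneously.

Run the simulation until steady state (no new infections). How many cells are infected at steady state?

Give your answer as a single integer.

Answer: 48

Derivation:
Step 0 (initial): 1 infected
Step 1: +1 new -> 2 infected
Step 2: +2 new -> 4 infected
Step 3: +2 new -> 6 infected
Step 4: +3 new -> 9 infected
Step 5: +3 new -> 12 infected
Step 6: +5 new -> 17 infected
Step 7: +6 new -> 23 infected
Step 8: +7 new -> 30 infected
Step 9: +7 new -> 37 infected
Step 10: +6 new -> 43 infected
Step 11: +3 new -> 46 infected
Step 12: +1 new -> 47 infected
Step 13: +1 new -> 48 infected
Step 14: +0 new -> 48 infected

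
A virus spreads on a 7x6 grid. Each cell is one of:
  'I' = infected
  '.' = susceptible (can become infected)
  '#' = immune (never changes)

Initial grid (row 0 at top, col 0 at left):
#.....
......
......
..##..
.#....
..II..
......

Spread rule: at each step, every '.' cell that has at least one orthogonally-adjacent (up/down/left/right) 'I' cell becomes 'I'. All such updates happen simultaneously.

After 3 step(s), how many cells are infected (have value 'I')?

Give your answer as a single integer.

Answer: 18

Derivation:
Step 0 (initial): 2 infected
Step 1: +6 new -> 8 infected
Step 2: +5 new -> 13 infected
Step 3: +5 new -> 18 infected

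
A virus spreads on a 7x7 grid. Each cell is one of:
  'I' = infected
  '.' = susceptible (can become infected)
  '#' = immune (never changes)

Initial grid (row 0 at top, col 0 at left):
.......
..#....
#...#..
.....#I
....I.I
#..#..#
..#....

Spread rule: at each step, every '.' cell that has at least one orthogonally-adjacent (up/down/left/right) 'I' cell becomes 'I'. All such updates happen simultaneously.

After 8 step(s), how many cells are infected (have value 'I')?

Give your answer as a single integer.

Step 0 (initial): 3 infected
Step 1: +5 new -> 8 infected
Step 2: +6 new -> 14 infected
Step 3: +8 new -> 22 infected
Step 4: +8 new -> 30 infected
Step 5: +5 new -> 35 infected
Step 6: +3 new -> 38 infected
Step 7: +2 new -> 40 infected
Step 8: +1 new -> 41 infected

Answer: 41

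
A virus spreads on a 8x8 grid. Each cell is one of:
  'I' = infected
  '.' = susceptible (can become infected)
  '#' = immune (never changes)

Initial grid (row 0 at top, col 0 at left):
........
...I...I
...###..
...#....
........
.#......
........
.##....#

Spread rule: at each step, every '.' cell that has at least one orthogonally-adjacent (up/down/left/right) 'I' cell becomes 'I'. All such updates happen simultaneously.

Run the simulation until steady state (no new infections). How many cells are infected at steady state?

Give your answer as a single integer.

Step 0 (initial): 2 infected
Step 1: +6 new -> 8 infected
Step 2: +8 new -> 16 infected
Step 3: +7 new -> 23 infected
Step 4: +7 new -> 30 infected
Step 5: +8 new -> 38 infected
Step 6: +6 new -> 44 infected
Step 7: +6 new -> 50 infected
Step 8: +4 new -> 54 infected
Step 9: +2 new -> 56 infected
Step 10: +0 new -> 56 infected

Answer: 56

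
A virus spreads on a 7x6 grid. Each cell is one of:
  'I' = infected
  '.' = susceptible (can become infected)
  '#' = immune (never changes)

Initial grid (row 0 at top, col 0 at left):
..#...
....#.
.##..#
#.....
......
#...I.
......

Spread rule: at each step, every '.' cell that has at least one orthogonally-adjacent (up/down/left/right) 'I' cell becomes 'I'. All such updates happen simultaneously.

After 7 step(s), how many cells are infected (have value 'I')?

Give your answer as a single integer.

Step 0 (initial): 1 infected
Step 1: +4 new -> 5 infected
Step 2: +6 new -> 11 infected
Step 3: +6 new -> 17 infected
Step 4: +4 new -> 21 infected
Step 5: +4 new -> 25 infected
Step 6: +2 new -> 27 infected
Step 7: +2 new -> 29 infected

Answer: 29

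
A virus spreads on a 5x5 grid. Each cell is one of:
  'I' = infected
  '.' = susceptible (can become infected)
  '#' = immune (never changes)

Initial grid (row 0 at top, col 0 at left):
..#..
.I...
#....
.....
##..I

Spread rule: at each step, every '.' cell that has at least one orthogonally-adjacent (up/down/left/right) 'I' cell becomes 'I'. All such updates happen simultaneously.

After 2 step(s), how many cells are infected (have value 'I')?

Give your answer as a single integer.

Answer: 15

Derivation:
Step 0 (initial): 2 infected
Step 1: +6 new -> 8 infected
Step 2: +7 new -> 15 infected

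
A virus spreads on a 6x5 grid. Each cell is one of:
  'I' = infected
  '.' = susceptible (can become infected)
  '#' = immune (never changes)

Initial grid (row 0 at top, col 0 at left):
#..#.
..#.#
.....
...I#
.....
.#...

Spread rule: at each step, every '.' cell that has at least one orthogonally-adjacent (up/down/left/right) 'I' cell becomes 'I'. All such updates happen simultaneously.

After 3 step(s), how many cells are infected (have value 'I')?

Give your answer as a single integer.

Step 0 (initial): 1 infected
Step 1: +3 new -> 4 infected
Step 2: +7 new -> 11 infected
Step 3: +5 new -> 16 infected

Answer: 16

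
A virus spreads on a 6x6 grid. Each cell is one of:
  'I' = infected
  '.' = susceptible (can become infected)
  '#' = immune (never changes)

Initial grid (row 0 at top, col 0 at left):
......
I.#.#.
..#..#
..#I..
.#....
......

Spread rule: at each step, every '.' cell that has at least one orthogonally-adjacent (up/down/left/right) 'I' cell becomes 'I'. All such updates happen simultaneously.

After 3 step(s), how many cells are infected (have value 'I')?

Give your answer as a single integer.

Step 0 (initial): 2 infected
Step 1: +6 new -> 8 infected
Step 2: +9 new -> 17 infected
Step 3: +7 new -> 24 infected

Answer: 24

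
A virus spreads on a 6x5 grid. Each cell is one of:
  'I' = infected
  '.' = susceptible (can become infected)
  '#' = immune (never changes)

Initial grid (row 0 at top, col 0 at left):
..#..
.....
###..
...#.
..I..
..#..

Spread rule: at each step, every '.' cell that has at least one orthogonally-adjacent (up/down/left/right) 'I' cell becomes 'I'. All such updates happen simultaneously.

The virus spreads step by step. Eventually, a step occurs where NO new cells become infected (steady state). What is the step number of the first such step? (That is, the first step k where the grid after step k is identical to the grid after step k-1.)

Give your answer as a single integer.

Step 0 (initial): 1 infected
Step 1: +3 new -> 4 infected
Step 2: +5 new -> 9 infected
Step 3: +4 new -> 13 infected
Step 4: +1 new -> 14 infected
Step 5: +2 new -> 16 infected
Step 6: +2 new -> 18 infected
Step 7: +2 new -> 20 infected
Step 8: +1 new -> 21 infected
Step 9: +2 new -> 23 infected
Step 10: +1 new -> 24 infected
Step 11: +0 new -> 24 infected

Answer: 11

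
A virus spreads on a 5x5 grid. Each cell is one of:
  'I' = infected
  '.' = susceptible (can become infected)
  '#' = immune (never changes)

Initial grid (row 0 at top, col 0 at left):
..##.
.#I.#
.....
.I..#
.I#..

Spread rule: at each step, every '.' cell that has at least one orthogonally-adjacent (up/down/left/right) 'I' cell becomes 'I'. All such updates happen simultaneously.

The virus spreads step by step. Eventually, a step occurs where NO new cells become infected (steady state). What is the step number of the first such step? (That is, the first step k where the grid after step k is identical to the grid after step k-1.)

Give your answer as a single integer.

Answer: 6

Derivation:
Step 0 (initial): 3 infected
Step 1: +6 new -> 9 infected
Step 2: +3 new -> 12 infected
Step 3: +3 new -> 15 infected
Step 4: +2 new -> 17 infected
Step 5: +1 new -> 18 infected
Step 6: +0 new -> 18 infected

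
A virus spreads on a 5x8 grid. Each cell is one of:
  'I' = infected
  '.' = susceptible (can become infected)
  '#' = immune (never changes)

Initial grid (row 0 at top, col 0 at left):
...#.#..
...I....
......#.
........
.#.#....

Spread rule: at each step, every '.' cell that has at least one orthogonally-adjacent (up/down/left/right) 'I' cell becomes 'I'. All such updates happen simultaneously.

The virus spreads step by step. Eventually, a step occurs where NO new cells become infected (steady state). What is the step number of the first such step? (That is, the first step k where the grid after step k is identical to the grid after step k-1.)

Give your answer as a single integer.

Step 0 (initial): 1 infected
Step 1: +3 new -> 4 infected
Step 2: +7 new -> 11 infected
Step 3: +7 new -> 18 infected
Step 4: +8 new -> 26 infected
Step 5: +5 new -> 31 infected
Step 6: +3 new -> 34 infected
Step 7: +1 new -> 35 infected
Step 8: +0 new -> 35 infected

Answer: 8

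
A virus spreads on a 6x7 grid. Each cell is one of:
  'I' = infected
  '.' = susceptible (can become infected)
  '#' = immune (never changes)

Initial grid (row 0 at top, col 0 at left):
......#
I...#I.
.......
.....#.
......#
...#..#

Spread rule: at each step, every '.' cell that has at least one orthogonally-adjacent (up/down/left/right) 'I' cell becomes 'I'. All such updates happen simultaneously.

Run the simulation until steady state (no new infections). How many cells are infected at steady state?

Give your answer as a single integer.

Answer: 36

Derivation:
Step 0 (initial): 2 infected
Step 1: +6 new -> 8 infected
Step 2: +7 new -> 15 infected
Step 3: +9 new -> 24 infected
Step 4: +5 new -> 29 infected
Step 5: +5 new -> 34 infected
Step 6: +2 new -> 36 infected
Step 7: +0 new -> 36 infected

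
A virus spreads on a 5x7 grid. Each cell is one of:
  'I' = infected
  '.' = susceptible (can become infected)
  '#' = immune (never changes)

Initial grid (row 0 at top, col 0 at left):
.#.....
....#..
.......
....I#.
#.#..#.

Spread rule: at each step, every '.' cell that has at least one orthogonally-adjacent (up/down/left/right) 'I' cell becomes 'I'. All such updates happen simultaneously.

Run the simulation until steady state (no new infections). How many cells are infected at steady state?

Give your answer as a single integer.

Step 0 (initial): 1 infected
Step 1: +3 new -> 4 infected
Step 2: +4 new -> 8 infected
Step 3: +5 new -> 13 infected
Step 4: +8 new -> 21 infected
Step 5: +6 new -> 27 infected
Step 6: +1 new -> 28 infected
Step 7: +1 new -> 29 infected
Step 8: +0 new -> 29 infected

Answer: 29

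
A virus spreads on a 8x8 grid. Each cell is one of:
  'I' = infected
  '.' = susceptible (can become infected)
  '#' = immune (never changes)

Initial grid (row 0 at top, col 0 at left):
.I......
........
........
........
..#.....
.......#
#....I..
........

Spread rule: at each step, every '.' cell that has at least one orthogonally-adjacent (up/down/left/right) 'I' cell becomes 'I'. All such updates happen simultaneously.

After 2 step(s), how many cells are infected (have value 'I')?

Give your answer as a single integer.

Answer: 20

Derivation:
Step 0 (initial): 2 infected
Step 1: +7 new -> 9 infected
Step 2: +11 new -> 20 infected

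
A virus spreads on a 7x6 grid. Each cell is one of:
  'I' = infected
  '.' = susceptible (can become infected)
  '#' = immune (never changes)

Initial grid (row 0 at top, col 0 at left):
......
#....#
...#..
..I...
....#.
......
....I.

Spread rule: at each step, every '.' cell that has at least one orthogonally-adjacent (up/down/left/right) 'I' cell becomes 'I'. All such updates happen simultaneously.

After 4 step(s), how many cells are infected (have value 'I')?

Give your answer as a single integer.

Step 0 (initial): 2 infected
Step 1: +7 new -> 9 infected
Step 2: +10 new -> 19 infected
Step 3: +10 new -> 29 infected
Step 4: +6 new -> 35 infected

Answer: 35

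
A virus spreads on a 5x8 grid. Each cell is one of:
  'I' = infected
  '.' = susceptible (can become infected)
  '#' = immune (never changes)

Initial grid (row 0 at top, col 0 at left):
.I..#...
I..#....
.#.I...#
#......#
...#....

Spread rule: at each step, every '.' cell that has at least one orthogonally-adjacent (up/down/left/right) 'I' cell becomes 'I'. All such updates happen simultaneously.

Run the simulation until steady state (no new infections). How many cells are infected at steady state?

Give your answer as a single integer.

Step 0 (initial): 3 infected
Step 1: +7 new -> 10 infected
Step 2: +6 new -> 16 infected
Step 3: +6 new -> 22 infected
Step 4: +5 new -> 27 infected
Step 5: +4 new -> 31 infected
Step 6: +2 new -> 33 infected
Step 7: +0 new -> 33 infected

Answer: 33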